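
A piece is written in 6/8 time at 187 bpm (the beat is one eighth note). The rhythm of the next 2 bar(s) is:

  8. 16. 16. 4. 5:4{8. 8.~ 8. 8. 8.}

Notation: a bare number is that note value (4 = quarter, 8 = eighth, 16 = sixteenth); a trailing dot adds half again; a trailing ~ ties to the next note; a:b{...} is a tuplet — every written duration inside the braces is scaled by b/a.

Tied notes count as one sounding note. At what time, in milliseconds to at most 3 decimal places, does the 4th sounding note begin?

note 4 onset = 3b = 962.567ms

1. 0.0ms @ 0 + 481.283ms (3/2)
2. 481.283ms @ 3/2 + 240.642ms (3/4)
3. 721.925ms @ 9/4 + 240.642ms (3/4)
4. 962.567ms @ 3 + 962.567ms (3)
5. 1925.134ms @ 6 + 385.027ms (6/5)
6. 2310.16ms @ 36/5 + 770.053ms (12/5)
7. 3080.214ms @ 48/5 + 385.027ms (6/5)
8. 3465.241ms @ 54/5 + 385.027ms (6/5)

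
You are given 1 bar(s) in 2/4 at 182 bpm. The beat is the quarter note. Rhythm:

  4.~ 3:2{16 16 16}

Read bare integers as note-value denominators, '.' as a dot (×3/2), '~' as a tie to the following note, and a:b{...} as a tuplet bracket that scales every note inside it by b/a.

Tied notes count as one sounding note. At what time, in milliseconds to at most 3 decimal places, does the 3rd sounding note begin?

note 3 onset = 11/6b = 604.396ms

1. 0.0ms @ 0 + 549.451ms (5/3)
2. 549.451ms @ 5/3 + 54.945ms (1/6)
3. 604.396ms @ 11/6 + 54.945ms (1/6)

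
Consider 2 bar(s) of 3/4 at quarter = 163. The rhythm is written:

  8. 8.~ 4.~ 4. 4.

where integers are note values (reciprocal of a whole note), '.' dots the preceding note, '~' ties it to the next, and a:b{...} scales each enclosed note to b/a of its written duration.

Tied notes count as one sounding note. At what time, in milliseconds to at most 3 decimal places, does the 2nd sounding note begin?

note 2 onset = 3/4b = 276.074ms

1. 0.0ms @ 0 + 276.074ms (3/4)
2. 276.074ms @ 3/4 + 1380.368ms (15/4)
3. 1656.442ms @ 9/2 + 552.147ms (3/2)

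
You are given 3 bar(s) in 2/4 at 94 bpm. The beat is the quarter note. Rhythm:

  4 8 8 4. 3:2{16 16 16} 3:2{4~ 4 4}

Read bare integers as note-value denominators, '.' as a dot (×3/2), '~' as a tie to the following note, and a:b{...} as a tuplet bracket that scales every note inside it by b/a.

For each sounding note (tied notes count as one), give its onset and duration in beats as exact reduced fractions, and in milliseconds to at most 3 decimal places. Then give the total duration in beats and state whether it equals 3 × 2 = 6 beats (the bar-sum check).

1) 0.0ms=0b +638.298ms=1b
2) 638.298ms=1b +319.149ms=1/2b
3) 957.447ms=3/2b +319.149ms=1/2b
4) 1276.596ms=2b +957.447ms=3/2b
5) 2234.043ms=7/2b +106.383ms=1/6b
6) 2340.426ms=11/3b +106.383ms=1/6b
7) 2446.809ms=23/6b +106.383ms=1/6b
8) 2553.191ms=4b +851.064ms=4/3b
9) 3404.255ms=16/3b +425.532ms=2/3b
Σ=6b of 6 (94bpm 2/4) — PASS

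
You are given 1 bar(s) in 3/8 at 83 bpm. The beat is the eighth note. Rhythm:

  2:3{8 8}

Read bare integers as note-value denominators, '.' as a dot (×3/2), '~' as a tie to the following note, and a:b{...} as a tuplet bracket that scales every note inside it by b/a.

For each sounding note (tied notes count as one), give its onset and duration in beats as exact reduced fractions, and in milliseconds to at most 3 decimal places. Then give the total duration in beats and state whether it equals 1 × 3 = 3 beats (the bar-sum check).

1) 0.0ms=0b +1084.337ms=3/2b
2) 1084.337ms=3/2b +1084.337ms=3/2b
Σ=3b of 3 (83bpm 3/8) — PASS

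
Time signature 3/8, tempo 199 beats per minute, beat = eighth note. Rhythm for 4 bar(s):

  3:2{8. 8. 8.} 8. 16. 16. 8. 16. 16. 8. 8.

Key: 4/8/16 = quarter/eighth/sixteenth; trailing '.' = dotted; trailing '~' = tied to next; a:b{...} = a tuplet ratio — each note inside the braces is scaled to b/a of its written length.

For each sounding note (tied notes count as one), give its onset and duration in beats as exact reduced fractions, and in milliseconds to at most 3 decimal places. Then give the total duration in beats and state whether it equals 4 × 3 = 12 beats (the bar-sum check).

1) 0.0ms=0b +301.508ms=1b
2) 301.508ms=1b +301.508ms=1b
3) 603.015ms=2b +301.508ms=1b
4) 904.523ms=3b +452.261ms=3/2b
5) 1356.784ms=9/2b +226.131ms=3/4b
6) 1582.915ms=21/4b +226.131ms=3/4b
7) 1809.045ms=6b +452.261ms=3/2b
8) 2261.307ms=15/2b +226.131ms=3/4b
9) 2487.437ms=33/4b +226.131ms=3/4b
10) 2713.568ms=9b +452.261ms=3/2b
11) 3165.829ms=21/2b +452.261ms=3/2b
Σ=12b of 12 (199bpm 3/8) — PASS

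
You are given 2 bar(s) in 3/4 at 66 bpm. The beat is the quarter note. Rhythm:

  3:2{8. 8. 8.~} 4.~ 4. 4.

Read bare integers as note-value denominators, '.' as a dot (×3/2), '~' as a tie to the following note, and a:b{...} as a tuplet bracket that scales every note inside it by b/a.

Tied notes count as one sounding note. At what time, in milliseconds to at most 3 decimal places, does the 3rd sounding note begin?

note 3 onset = 1b = 909.091ms

1. 0.0ms @ 0 + 454.545ms (1/2)
2. 454.545ms @ 1/2 + 454.545ms (1/2)
3. 909.091ms @ 1 + 3181.818ms (7/2)
4. 4090.909ms @ 9/2 + 1363.636ms (3/2)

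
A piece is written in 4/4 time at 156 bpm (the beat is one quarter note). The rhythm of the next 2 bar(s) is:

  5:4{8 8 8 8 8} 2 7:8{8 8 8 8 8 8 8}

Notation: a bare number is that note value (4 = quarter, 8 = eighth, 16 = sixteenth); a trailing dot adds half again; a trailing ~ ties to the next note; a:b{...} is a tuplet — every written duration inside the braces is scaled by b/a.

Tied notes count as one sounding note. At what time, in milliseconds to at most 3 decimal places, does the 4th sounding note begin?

1. 0.0ms @ 0 + 153.846ms (2/5)
2. 153.846ms @ 2/5 + 153.846ms (2/5)
3. 307.692ms @ 4/5 + 153.846ms (2/5)
4. 461.538ms @ 6/5 + 153.846ms (2/5)
5. 615.385ms @ 8/5 + 153.846ms (2/5)
6. 769.231ms @ 2 + 769.231ms (2)
7. 1538.462ms @ 4 + 219.78ms (4/7)
8. 1758.242ms @ 32/7 + 219.78ms (4/7)
9. 1978.022ms @ 36/7 + 219.78ms (4/7)
10. 2197.802ms @ 40/7 + 219.78ms (4/7)
11. 2417.582ms @ 44/7 + 219.78ms (4/7)
12. 2637.363ms @ 48/7 + 219.78ms (4/7)
13. 2857.143ms @ 52/7 + 219.78ms (4/7)

note 4 onset = 6/5b = 461.538ms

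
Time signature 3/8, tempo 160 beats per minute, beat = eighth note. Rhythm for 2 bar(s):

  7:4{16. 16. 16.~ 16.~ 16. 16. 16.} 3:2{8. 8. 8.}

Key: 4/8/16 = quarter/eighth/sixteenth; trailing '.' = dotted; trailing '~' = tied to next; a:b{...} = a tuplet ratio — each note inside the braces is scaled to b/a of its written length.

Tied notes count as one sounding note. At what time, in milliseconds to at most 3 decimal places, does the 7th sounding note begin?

note 7 onset = 4b = 1500.0ms

1. 0.0ms @ 0 + 160.714ms (3/7)
2. 160.714ms @ 3/7 + 160.714ms (3/7)
3. 321.429ms @ 6/7 + 482.143ms (9/7)
4. 803.571ms @ 15/7 + 160.714ms (3/7)
5. 964.286ms @ 18/7 + 160.714ms (3/7)
6. 1125.0ms @ 3 + 375.0ms (1)
7. 1500.0ms @ 4 + 375.0ms (1)
8. 1875.0ms @ 5 + 375.0ms (1)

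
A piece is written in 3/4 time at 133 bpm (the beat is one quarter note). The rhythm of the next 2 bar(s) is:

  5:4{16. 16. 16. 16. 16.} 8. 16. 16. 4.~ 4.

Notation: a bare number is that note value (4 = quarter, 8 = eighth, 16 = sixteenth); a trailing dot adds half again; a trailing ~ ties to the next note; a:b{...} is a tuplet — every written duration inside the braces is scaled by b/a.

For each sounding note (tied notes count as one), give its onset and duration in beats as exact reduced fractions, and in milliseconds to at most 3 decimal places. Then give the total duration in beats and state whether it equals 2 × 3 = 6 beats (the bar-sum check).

1) 0.0ms=0b +135.338ms=3/10b
2) 135.338ms=3/10b +135.338ms=3/10b
3) 270.677ms=3/5b +135.338ms=3/10b
4) 406.015ms=9/10b +135.338ms=3/10b
5) 541.353ms=6/5b +135.338ms=3/10b
6) 676.692ms=3/2b +338.346ms=3/4b
7) 1015.038ms=9/4b +169.173ms=3/8b
8) 1184.211ms=21/8b +169.173ms=3/8b
9) 1353.383ms=3b +1353.383ms=3b
Σ=6b of 6 (133bpm 3/4) — PASS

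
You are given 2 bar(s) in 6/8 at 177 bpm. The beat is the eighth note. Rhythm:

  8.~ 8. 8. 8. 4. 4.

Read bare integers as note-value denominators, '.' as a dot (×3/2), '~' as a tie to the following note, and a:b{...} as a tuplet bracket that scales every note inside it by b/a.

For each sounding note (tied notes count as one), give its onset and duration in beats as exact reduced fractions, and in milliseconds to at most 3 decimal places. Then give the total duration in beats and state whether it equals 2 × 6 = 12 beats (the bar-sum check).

1) 0.0ms=0b +1016.949ms=3b
2) 1016.949ms=3b +508.475ms=3/2b
3) 1525.424ms=9/2b +508.475ms=3/2b
4) 2033.898ms=6b +1016.949ms=3b
5) 3050.847ms=9b +1016.949ms=3b
Σ=12b of 12 (177bpm 6/8) — PASS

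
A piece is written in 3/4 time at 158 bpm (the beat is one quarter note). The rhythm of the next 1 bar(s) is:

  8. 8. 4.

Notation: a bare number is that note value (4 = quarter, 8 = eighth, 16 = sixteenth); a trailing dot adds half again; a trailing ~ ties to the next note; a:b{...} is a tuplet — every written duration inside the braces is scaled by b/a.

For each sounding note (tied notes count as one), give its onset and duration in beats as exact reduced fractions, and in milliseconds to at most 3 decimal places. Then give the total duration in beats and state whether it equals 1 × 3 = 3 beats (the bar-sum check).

1) 0.0ms=0b +284.81ms=3/4b
2) 284.81ms=3/4b +284.81ms=3/4b
3) 569.62ms=3/2b +569.62ms=3/2b
Σ=3b of 3 (158bpm 3/4) — PASS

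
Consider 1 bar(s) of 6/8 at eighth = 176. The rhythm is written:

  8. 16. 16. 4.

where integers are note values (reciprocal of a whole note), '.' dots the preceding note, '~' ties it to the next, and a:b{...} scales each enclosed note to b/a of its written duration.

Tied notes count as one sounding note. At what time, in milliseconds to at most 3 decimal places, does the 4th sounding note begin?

1. 0.0ms @ 0 + 511.364ms (3/2)
2. 511.364ms @ 3/2 + 255.682ms (3/4)
3. 767.045ms @ 9/4 + 255.682ms (3/4)
4. 1022.727ms @ 3 + 1022.727ms (3)

note 4 onset = 3b = 1022.727ms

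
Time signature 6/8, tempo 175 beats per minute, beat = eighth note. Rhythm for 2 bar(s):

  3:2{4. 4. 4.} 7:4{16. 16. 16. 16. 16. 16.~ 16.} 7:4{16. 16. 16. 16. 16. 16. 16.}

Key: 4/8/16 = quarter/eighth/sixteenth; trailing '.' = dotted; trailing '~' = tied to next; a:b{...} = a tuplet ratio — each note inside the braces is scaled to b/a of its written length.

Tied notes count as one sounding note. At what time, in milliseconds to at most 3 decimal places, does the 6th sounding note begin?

1. 0.0ms @ 0 + 685.714ms (2)
2. 685.714ms @ 2 + 685.714ms (2)
3. 1371.429ms @ 4 + 685.714ms (2)
4. 2057.143ms @ 6 + 146.939ms (3/7)
5. 2204.082ms @ 45/7 + 146.939ms (3/7)
6. 2351.02ms @ 48/7 + 146.939ms (3/7)
7. 2497.959ms @ 51/7 + 146.939ms (3/7)
8. 2644.898ms @ 54/7 + 146.939ms (3/7)
9. 2791.837ms @ 57/7 + 293.878ms (6/7)
10. 3085.714ms @ 9 + 146.939ms (3/7)
11. 3232.653ms @ 66/7 + 146.939ms (3/7)
12. 3379.592ms @ 69/7 + 146.939ms (3/7)
13. 3526.531ms @ 72/7 + 146.939ms (3/7)
14. 3673.469ms @ 75/7 + 146.939ms (3/7)
15. 3820.408ms @ 78/7 + 146.939ms (3/7)
16. 3967.347ms @ 81/7 + 146.939ms (3/7)

note 6 onset = 48/7b = 2351.02ms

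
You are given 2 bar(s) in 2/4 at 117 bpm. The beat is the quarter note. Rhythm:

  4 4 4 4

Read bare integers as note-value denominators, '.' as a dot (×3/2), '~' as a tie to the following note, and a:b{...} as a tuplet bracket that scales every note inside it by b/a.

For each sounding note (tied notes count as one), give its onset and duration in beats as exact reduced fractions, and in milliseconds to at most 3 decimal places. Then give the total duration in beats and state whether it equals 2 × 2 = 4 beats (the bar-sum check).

1) 0.0ms=0b +512.821ms=1b
2) 512.821ms=1b +512.821ms=1b
3) 1025.641ms=2b +512.821ms=1b
4) 1538.462ms=3b +512.821ms=1b
Σ=4b of 4 (117bpm 2/4) — PASS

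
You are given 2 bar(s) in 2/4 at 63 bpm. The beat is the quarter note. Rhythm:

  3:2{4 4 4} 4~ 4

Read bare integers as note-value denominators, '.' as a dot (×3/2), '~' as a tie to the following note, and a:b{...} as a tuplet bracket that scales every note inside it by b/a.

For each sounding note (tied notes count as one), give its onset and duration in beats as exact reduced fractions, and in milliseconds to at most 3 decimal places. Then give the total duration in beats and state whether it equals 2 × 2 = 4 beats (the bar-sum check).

1) 0.0ms=0b +634.921ms=2/3b
2) 634.921ms=2/3b +634.921ms=2/3b
3) 1269.841ms=4/3b +634.921ms=2/3b
4) 1904.762ms=2b +1904.762ms=2b
Σ=4b of 4 (63bpm 2/4) — PASS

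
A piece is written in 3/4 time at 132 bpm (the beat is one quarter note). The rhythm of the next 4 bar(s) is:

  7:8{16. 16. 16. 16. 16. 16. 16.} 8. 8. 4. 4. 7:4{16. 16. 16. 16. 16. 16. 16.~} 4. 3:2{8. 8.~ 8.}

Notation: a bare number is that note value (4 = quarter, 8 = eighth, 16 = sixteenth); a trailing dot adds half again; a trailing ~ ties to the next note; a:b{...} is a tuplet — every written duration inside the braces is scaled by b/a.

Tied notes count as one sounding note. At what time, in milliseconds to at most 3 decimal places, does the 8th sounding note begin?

note 8 onset = 3b = 1363.636ms

1. 0.0ms @ 0 + 194.805ms (3/7)
2. 194.805ms @ 3/7 + 194.805ms (3/7)
3. 389.61ms @ 6/7 + 194.805ms (3/7)
4. 584.416ms @ 9/7 + 194.805ms (3/7)
5. 779.221ms @ 12/7 + 194.805ms (3/7)
6. 974.026ms @ 15/7 + 194.805ms (3/7)
7. 1168.831ms @ 18/7 + 194.805ms (3/7)
8. 1363.636ms @ 3 + 340.909ms (3/4)
9. 1704.545ms @ 15/4 + 340.909ms (3/4)
10. 2045.455ms @ 9/2 + 681.818ms (3/2)
11. 2727.273ms @ 6 + 681.818ms (3/2)
12. 3409.091ms @ 15/2 + 97.403ms (3/14)
13. 3506.494ms @ 54/7 + 97.403ms (3/14)
14. 3603.896ms @ 111/14 + 97.403ms (3/14)
15. 3701.299ms @ 57/7 + 97.403ms (3/14)
16. 3798.701ms @ 117/14 + 97.403ms (3/14)
17. 3896.104ms @ 60/7 + 97.403ms (3/14)
18. 3993.506ms @ 123/14 + 779.221ms (12/7)
19. 4772.727ms @ 21/2 + 227.273ms (1/2)
20. 5000.0ms @ 11 + 454.545ms (1)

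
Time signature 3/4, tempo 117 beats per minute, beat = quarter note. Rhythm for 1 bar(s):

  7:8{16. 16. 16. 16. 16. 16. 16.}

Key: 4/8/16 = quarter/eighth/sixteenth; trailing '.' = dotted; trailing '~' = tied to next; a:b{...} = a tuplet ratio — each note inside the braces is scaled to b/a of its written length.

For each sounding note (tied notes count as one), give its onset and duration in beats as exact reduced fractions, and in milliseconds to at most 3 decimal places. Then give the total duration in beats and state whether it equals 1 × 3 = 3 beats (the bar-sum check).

1) 0.0ms=0b +219.78ms=3/7b
2) 219.78ms=3/7b +219.78ms=3/7b
3) 439.56ms=6/7b +219.78ms=3/7b
4) 659.341ms=9/7b +219.78ms=3/7b
5) 879.121ms=12/7b +219.78ms=3/7b
6) 1098.901ms=15/7b +219.78ms=3/7b
7) 1318.681ms=18/7b +219.78ms=3/7b
Σ=3b of 3 (117bpm 3/4) — PASS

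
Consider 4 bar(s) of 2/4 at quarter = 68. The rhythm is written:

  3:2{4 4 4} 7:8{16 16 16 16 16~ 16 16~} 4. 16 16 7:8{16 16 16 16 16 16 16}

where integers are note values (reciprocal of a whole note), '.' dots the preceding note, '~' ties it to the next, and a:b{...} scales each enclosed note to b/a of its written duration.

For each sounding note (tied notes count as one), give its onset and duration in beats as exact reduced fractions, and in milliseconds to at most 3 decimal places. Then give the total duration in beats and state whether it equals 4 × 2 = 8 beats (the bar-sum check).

1) 0.0ms=0b +588.235ms=2/3b
2) 588.235ms=2/3b +588.235ms=2/3b
3) 1176.471ms=4/3b +588.235ms=2/3b
4) 1764.706ms=2b +252.101ms=2/7b
5) 2016.807ms=16/7b +252.101ms=2/7b
6) 2268.908ms=18/7b +252.101ms=2/7b
7) 2521.008ms=20/7b +252.101ms=2/7b
8) 2773.109ms=22/7b +504.202ms=4/7b
9) 3277.311ms=26/7b +1575.63ms=25/14b
10) 4852.941ms=11/2b +220.588ms=1/4b
11) 5073.529ms=23/4b +220.588ms=1/4b
12) 5294.118ms=6b +252.101ms=2/7b
13) 5546.218ms=44/7b +252.101ms=2/7b
14) 5798.319ms=46/7b +252.101ms=2/7b
15) 6050.42ms=48/7b +252.101ms=2/7b
16) 6302.521ms=50/7b +252.101ms=2/7b
17) 6554.622ms=52/7b +252.101ms=2/7b
18) 6806.723ms=54/7b +252.101ms=2/7b
Σ=8b of 8 (68bpm 2/4) — PASS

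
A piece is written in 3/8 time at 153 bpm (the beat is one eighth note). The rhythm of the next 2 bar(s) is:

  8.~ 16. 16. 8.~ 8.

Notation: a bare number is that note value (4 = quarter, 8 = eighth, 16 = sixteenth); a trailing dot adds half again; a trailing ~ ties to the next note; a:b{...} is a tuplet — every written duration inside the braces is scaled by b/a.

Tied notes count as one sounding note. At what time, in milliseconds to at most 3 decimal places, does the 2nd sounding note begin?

note 2 onset = 9/4b = 882.353ms

1. 0.0ms @ 0 + 882.353ms (9/4)
2. 882.353ms @ 9/4 + 294.118ms (3/4)
3. 1176.471ms @ 3 + 1176.471ms (3)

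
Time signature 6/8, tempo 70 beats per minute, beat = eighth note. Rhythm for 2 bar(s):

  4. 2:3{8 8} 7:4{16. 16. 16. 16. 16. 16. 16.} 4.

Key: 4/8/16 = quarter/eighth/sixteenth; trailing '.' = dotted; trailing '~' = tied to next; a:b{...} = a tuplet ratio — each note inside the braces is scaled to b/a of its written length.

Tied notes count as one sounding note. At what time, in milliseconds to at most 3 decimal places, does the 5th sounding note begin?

1. 0.0ms @ 0 + 2571.429ms (3)
2. 2571.429ms @ 3 + 1285.714ms (3/2)
3. 3857.143ms @ 9/2 + 1285.714ms (3/2)
4. 5142.857ms @ 6 + 367.347ms (3/7)
5. 5510.204ms @ 45/7 + 367.347ms (3/7)
6. 5877.551ms @ 48/7 + 367.347ms (3/7)
7. 6244.898ms @ 51/7 + 367.347ms (3/7)
8. 6612.245ms @ 54/7 + 367.347ms (3/7)
9. 6979.592ms @ 57/7 + 367.347ms (3/7)
10. 7346.939ms @ 60/7 + 367.347ms (3/7)
11. 7714.286ms @ 9 + 2571.429ms (3)

note 5 onset = 45/7b = 5510.204ms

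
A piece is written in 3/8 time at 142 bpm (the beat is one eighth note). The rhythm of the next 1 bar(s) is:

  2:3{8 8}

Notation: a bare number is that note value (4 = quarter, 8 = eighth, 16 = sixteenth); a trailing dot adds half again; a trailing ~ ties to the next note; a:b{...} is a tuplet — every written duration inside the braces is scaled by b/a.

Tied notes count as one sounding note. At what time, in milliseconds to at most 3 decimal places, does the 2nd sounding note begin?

note 2 onset = 3/2b = 633.803ms

1. 0.0ms @ 0 + 633.803ms (3/2)
2. 633.803ms @ 3/2 + 633.803ms (3/2)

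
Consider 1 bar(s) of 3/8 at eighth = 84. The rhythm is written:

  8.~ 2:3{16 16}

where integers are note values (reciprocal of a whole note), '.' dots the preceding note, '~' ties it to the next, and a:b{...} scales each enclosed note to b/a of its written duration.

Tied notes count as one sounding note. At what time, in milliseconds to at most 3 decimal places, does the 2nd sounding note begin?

1. 0.0ms @ 0 + 1607.143ms (9/4)
2. 1607.143ms @ 9/4 + 535.714ms (3/4)

note 2 onset = 9/4b = 1607.143ms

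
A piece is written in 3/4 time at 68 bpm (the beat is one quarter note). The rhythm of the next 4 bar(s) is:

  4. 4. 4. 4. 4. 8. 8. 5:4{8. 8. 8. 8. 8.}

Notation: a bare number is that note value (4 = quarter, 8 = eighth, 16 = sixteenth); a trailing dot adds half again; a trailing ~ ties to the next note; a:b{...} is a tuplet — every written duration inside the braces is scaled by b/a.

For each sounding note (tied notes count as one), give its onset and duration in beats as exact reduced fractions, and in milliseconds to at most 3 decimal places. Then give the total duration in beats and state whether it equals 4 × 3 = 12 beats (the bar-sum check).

1) 0.0ms=0b +1323.529ms=3/2b
2) 1323.529ms=3/2b +1323.529ms=3/2b
3) 2647.059ms=3b +1323.529ms=3/2b
4) 3970.588ms=9/2b +1323.529ms=3/2b
5) 5294.118ms=6b +1323.529ms=3/2b
6) 6617.647ms=15/2b +661.765ms=3/4b
7) 7279.412ms=33/4b +661.765ms=3/4b
8) 7941.176ms=9b +529.412ms=3/5b
9) 8470.588ms=48/5b +529.412ms=3/5b
10) 9000.0ms=51/5b +529.412ms=3/5b
11) 9529.412ms=54/5b +529.412ms=3/5b
12) 10058.824ms=57/5b +529.412ms=3/5b
Σ=12b of 12 (68bpm 3/4) — PASS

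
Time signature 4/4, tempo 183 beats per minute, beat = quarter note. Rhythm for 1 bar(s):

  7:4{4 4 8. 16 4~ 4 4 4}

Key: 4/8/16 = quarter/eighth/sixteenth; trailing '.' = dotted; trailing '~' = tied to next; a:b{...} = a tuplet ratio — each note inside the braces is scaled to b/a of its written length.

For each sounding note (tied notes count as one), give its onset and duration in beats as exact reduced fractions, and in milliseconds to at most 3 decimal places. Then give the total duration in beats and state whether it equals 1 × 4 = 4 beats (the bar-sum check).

1) 0.0ms=0b +187.354ms=4/7b
2) 187.354ms=4/7b +187.354ms=4/7b
3) 374.707ms=8/7b +140.515ms=3/7b
4) 515.222ms=11/7b +46.838ms=1/7b
5) 562.061ms=12/7b +374.707ms=8/7b
6) 936.768ms=20/7b +187.354ms=4/7b
7) 1124.122ms=24/7b +187.354ms=4/7b
Σ=4b of 4 (183bpm 4/4) — PASS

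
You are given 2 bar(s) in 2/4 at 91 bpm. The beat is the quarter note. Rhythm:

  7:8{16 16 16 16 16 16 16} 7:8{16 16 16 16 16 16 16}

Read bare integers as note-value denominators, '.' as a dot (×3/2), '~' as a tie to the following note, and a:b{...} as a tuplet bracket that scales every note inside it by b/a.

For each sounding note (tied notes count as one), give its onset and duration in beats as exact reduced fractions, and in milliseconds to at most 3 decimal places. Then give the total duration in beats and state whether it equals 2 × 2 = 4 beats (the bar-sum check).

1) 0.0ms=0b +188.383ms=2/7b
2) 188.383ms=2/7b +188.383ms=2/7b
3) 376.766ms=4/7b +188.383ms=2/7b
4) 565.149ms=6/7b +188.383ms=2/7b
5) 753.532ms=8/7b +188.383ms=2/7b
6) 941.915ms=10/7b +188.383ms=2/7b
7) 1130.298ms=12/7b +188.383ms=2/7b
8) 1318.681ms=2b +188.383ms=2/7b
9) 1507.064ms=16/7b +188.383ms=2/7b
10) 1695.447ms=18/7b +188.383ms=2/7b
11) 1883.83ms=20/7b +188.383ms=2/7b
12) 2072.214ms=22/7b +188.383ms=2/7b
13) 2260.597ms=24/7b +188.383ms=2/7b
14) 2448.98ms=26/7b +188.383ms=2/7b
Σ=4b of 4 (91bpm 2/4) — PASS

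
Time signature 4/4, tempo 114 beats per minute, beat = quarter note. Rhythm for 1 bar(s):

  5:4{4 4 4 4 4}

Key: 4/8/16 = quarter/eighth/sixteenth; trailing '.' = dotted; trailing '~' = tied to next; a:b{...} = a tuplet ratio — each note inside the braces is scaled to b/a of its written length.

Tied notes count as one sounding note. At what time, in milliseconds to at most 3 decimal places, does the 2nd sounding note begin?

1. 0.0ms @ 0 + 421.053ms (4/5)
2. 421.053ms @ 4/5 + 421.053ms (4/5)
3. 842.105ms @ 8/5 + 421.053ms (4/5)
4. 1263.158ms @ 12/5 + 421.053ms (4/5)
5. 1684.211ms @ 16/5 + 421.053ms (4/5)

note 2 onset = 4/5b = 421.053ms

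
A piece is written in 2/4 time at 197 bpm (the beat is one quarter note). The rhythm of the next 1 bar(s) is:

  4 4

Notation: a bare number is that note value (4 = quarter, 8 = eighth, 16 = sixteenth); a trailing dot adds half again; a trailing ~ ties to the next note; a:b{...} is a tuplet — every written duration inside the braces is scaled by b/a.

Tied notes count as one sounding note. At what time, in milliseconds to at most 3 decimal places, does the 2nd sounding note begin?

note 2 onset = 1b = 304.569ms

1. 0.0ms @ 0 + 304.569ms (1)
2. 304.569ms @ 1 + 304.569ms (1)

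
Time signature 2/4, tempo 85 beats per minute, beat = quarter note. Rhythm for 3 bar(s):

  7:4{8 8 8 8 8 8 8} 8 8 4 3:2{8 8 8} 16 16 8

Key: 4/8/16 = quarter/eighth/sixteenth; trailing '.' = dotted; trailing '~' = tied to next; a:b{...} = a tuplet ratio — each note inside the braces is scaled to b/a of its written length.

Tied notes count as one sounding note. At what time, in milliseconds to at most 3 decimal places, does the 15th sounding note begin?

1. 0.0ms @ 0 + 201.681ms (2/7)
2. 201.681ms @ 2/7 + 201.681ms (2/7)
3. 403.361ms @ 4/7 + 201.681ms (2/7)
4. 605.042ms @ 6/7 + 201.681ms (2/7)
5. 806.723ms @ 8/7 + 201.681ms (2/7)
6. 1008.403ms @ 10/7 + 201.681ms (2/7)
7. 1210.084ms @ 12/7 + 201.681ms (2/7)
8. 1411.765ms @ 2 + 352.941ms (1/2)
9. 1764.706ms @ 5/2 + 352.941ms (1/2)
10. 2117.647ms @ 3 + 705.882ms (1)
11. 2823.529ms @ 4 + 235.294ms (1/3)
12. 3058.824ms @ 13/3 + 235.294ms (1/3)
13. 3294.118ms @ 14/3 + 235.294ms (1/3)
14. 3529.412ms @ 5 + 176.471ms (1/4)
15. 3705.882ms @ 21/4 + 176.471ms (1/4)
16. 3882.353ms @ 11/2 + 352.941ms (1/2)

note 15 onset = 21/4b = 3705.882ms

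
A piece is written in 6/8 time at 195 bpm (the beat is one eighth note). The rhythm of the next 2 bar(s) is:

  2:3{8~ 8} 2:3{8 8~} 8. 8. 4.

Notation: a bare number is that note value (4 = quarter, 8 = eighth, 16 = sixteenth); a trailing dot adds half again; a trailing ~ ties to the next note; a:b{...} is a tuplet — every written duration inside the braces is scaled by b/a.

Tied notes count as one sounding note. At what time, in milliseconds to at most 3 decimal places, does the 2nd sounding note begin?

1. 0.0ms @ 0 + 923.077ms (3)
2. 923.077ms @ 3 + 461.538ms (3/2)
3. 1384.615ms @ 9/2 + 923.077ms (3)
4. 2307.692ms @ 15/2 + 461.538ms (3/2)
5. 2769.231ms @ 9 + 923.077ms (3)

note 2 onset = 3b = 923.077ms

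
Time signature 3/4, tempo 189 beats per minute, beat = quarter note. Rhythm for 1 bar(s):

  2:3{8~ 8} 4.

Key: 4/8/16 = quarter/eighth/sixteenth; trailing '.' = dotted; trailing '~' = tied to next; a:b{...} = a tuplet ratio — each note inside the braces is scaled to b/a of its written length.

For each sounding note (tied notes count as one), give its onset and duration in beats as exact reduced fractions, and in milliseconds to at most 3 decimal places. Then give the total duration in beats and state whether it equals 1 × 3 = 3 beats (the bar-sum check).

1) 0.0ms=0b +476.19ms=3/2b
2) 476.19ms=3/2b +476.19ms=3/2b
Σ=3b of 3 (189bpm 3/4) — PASS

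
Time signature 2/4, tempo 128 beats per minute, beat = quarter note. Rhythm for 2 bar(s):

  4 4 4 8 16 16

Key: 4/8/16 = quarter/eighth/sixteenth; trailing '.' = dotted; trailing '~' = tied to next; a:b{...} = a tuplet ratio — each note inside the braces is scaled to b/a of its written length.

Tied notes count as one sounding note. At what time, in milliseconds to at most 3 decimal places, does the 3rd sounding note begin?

1. 0.0ms @ 0 + 468.75ms (1)
2. 468.75ms @ 1 + 468.75ms (1)
3. 937.5ms @ 2 + 468.75ms (1)
4. 1406.25ms @ 3 + 234.375ms (1/2)
5. 1640.625ms @ 7/2 + 117.188ms (1/4)
6. 1757.812ms @ 15/4 + 117.188ms (1/4)

note 3 onset = 2b = 937.5ms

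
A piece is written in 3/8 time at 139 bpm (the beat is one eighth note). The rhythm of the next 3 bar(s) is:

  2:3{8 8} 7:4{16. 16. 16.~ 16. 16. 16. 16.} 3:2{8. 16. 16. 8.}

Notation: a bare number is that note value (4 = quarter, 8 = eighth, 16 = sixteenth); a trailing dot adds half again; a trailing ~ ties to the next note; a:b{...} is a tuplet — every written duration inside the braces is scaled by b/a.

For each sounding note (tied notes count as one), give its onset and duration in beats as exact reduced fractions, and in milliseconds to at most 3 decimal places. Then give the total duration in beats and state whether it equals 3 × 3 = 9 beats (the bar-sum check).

1) 0.0ms=0b +647.482ms=3/2b
2) 647.482ms=3/2b +647.482ms=3/2b
3) 1294.964ms=3b +184.995ms=3/7b
4) 1479.959ms=24/7b +184.995ms=3/7b
5) 1664.954ms=27/7b +369.99ms=6/7b
6) 2034.943ms=33/7b +184.995ms=3/7b
7) 2219.938ms=36/7b +184.995ms=3/7b
8) 2404.933ms=39/7b +184.995ms=3/7b
9) 2589.928ms=6b +431.655ms=1b
10) 3021.583ms=7b +215.827ms=1/2b
11) 3237.41ms=15/2b +215.827ms=1/2b
12) 3453.237ms=8b +431.655ms=1b
Σ=9b of 9 (139bpm 3/8) — PASS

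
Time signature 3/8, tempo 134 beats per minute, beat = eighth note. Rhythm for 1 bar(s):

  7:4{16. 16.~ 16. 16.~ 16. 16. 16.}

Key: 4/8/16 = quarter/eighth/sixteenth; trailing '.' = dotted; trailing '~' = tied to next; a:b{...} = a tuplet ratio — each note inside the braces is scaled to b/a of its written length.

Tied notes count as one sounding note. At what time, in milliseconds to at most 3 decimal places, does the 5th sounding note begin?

note 5 onset = 18/7b = 1151.386ms

1. 0.0ms @ 0 + 191.898ms (3/7)
2. 191.898ms @ 3/7 + 383.795ms (6/7)
3. 575.693ms @ 9/7 + 383.795ms (6/7)
4. 959.488ms @ 15/7 + 191.898ms (3/7)
5. 1151.386ms @ 18/7 + 191.898ms (3/7)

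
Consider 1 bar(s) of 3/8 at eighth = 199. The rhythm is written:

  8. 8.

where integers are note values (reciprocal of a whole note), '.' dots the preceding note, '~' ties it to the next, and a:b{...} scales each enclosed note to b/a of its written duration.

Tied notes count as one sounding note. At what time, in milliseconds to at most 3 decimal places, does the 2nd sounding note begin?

note 2 onset = 3/2b = 452.261ms

1. 0.0ms @ 0 + 452.261ms (3/2)
2. 452.261ms @ 3/2 + 452.261ms (3/2)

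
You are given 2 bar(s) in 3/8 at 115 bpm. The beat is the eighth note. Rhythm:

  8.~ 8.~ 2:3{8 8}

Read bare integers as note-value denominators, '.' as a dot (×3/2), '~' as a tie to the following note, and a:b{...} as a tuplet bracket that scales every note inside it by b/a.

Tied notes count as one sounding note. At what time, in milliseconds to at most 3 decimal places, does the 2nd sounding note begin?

1. 0.0ms @ 0 + 2347.826ms (9/2)
2. 2347.826ms @ 9/2 + 782.609ms (3/2)

note 2 onset = 9/2b = 2347.826ms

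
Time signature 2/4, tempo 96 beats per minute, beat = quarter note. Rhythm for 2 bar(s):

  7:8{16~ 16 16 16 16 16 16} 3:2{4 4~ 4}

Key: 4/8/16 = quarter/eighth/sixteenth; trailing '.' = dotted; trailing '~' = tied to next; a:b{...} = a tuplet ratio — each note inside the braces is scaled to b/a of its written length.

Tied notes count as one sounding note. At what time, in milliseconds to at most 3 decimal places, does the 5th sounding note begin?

note 5 onset = 10/7b = 892.857ms

1. 0.0ms @ 0 + 357.143ms (4/7)
2. 357.143ms @ 4/7 + 178.571ms (2/7)
3. 535.714ms @ 6/7 + 178.571ms (2/7)
4. 714.286ms @ 8/7 + 178.571ms (2/7)
5. 892.857ms @ 10/7 + 178.571ms (2/7)
6. 1071.429ms @ 12/7 + 178.571ms (2/7)
7. 1250.0ms @ 2 + 416.667ms (2/3)
8. 1666.667ms @ 8/3 + 833.333ms (4/3)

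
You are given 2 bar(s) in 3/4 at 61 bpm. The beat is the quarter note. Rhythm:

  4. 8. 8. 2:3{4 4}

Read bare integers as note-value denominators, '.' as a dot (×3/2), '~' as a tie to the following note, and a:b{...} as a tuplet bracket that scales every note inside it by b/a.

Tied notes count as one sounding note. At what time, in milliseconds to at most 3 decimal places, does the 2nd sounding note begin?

1. 0.0ms @ 0 + 1475.41ms (3/2)
2. 1475.41ms @ 3/2 + 737.705ms (3/4)
3. 2213.115ms @ 9/4 + 737.705ms (3/4)
4. 2950.82ms @ 3 + 1475.41ms (3/2)
5. 4426.23ms @ 9/2 + 1475.41ms (3/2)

note 2 onset = 3/2b = 1475.41ms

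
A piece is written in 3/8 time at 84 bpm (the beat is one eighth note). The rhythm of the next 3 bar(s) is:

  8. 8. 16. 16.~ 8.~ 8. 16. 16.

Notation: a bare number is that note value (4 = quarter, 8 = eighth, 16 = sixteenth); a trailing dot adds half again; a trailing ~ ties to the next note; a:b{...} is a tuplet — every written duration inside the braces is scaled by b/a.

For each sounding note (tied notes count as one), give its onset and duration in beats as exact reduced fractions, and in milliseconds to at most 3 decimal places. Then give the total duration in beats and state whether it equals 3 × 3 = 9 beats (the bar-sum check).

1) 0.0ms=0b +1071.429ms=3/2b
2) 1071.429ms=3/2b +1071.429ms=3/2b
3) 2142.857ms=3b +535.714ms=3/4b
4) 2678.571ms=15/4b +2678.571ms=15/4b
5) 5357.143ms=15/2b +535.714ms=3/4b
6) 5892.857ms=33/4b +535.714ms=3/4b
Σ=9b of 9 (84bpm 3/8) — PASS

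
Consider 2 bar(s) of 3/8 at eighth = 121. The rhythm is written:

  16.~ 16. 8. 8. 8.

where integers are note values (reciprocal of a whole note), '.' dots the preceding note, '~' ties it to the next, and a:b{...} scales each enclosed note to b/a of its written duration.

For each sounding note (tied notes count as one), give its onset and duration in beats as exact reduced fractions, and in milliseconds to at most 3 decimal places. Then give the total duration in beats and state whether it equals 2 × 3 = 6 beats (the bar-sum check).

1) 0.0ms=0b +743.802ms=3/2b
2) 743.802ms=3/2b +743.802ms=3/2b
3) 1487.603ms=3b +743.802ms=3/2b
4) 2231.405ms=9/2b +743.802ms=3/2b
Σ=6b of 6 (121bpm 3/8) — PASS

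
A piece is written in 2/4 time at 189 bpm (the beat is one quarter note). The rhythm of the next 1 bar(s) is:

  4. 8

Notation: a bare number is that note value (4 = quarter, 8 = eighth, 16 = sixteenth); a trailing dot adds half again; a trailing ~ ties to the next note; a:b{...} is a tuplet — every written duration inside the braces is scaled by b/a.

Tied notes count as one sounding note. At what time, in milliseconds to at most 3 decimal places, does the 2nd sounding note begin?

note 2 onset = 3/2b = 476.19ms

1. 0.0ms @ 0 + 476.19ms (3/2)
2. 476.19ms @ 3/2 + 158.73ms (1/2)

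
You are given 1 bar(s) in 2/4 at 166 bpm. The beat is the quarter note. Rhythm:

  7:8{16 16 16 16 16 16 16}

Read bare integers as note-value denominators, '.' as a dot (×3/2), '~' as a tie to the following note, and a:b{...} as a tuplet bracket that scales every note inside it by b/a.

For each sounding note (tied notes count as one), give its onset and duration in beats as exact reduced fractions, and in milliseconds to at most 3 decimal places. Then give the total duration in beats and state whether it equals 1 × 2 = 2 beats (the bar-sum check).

1) 0.0ms=0b +103.27ms=2/7b
2) 103.27ms=2/7b +103.27ms=2/7b
3) 206.54ms=4/7b +103.27ms=2/7b
4) 309.811ms=6/7b +103.27ms=2/7b
5) 413.081ms=8/7b +103.27ms=2/7b
6) 516.351ms=10/7b +103.27ms=2/7b
7) 619.621ms=12/7b +103.27ms=2/7b
Σ=2b of 2 (166bpm 2/4) — PASS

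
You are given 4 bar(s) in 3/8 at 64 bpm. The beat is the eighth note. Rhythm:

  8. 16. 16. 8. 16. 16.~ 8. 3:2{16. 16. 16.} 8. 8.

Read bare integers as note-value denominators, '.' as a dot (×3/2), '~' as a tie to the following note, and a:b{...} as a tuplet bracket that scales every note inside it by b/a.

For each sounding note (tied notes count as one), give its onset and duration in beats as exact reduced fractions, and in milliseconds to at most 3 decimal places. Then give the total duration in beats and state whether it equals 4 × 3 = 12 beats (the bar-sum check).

1) 0.0ms=0b +1406.25ms=3/2b
2) 1406.25ms=3/2b +703.125ms=3/4b
3) 2109.375ms=9/4b +703.125ms=3/4b
4) 2812.5ms=3b +1406.25ms=3/2b
5) 4218.75ms=9/2b +703.125ms=3/4b
6) 4921.875ms=21/4b +2109.375ms=9/4b
7) 7031.25ms=15/2b +468.75ms=1/2b
8) 7500.0ms=8b +468.75ms=1/2b
9) 7968.75ms=17/2b +468.75ms=1/2b
10) 8437.5ms=9b +1406.25ms=3/2b
11) 9843.75ms=21/2b +1406.25ms=3/2b
Σ=12b of 12 (64bpm 3/8) — PASS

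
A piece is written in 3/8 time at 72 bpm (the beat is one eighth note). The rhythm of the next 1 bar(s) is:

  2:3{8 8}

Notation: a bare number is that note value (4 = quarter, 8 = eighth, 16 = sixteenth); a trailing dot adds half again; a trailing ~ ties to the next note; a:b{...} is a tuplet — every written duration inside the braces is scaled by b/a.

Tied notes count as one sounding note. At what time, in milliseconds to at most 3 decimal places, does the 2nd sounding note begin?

1. 0.0ms @ 0 + 1250.0ms (3/2)
2. 1250.0ms @ 3/2 + 1250.0ms (3/2)

note 2 onset = 3/2b = 1250.0ms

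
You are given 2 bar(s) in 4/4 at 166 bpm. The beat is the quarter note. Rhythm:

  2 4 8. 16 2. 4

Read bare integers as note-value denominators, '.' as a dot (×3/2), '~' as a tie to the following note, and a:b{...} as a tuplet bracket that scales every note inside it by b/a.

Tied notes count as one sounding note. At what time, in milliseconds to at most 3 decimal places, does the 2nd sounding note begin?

1. 0.0ms @ 0 + 722.892ms (2)
2. 722.892ms @ 2 + 361.446ms (1)
3. 1084.337ms @ 3 + 271.084ms (3/4)
4. 1355.422ms @ 15/4 + 90.361ms (1/4)
5. 1445.783ms @ 4 + 1084.337ms (3)
6. 2530.12ms @ 7 + 361.446ms (1)

note 2 onset = 2b = 722.892ms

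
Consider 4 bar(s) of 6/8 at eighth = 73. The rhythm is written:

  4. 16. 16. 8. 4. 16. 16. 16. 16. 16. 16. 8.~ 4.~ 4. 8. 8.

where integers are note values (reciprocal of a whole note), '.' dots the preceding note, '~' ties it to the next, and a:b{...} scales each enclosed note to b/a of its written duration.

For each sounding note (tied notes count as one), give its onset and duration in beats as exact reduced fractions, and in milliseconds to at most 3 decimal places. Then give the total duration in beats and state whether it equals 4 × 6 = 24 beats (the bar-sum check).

1) 0.0ms=0b +2465.753ms=3b
2) 2465.753ms=3b +616.438ms=3/4b
3) 3082.192ms=15/4b +616.438ms=3/4b
4) 3698.63ms=9/2b +1232.877ms=3/2b
5) 4931.507ms=6b +2465.753ms=3b
6) 7397.26ms=9b +616.438ms=3/4b
7) 8013.699ms=39/4b +616.438ms=3/4b
8) 8630.137ms=21/2b +616.438ms=3/4b
9) 9246.575ms=45/4b +616.438ms=3/4b
10) 9863.014ms=12b +616.438ms=3/4b
11) 10479.452ms=51/4b +616.438ms=3/4b
12) 11095.89ms=27/2b +6164.384ms=15/2b
13) 17260.274ms=21b +1232.877ms=3/2b
14) 18493.151ms=45/2b +1232.877ms=3/2b
Σ=24b of 24 (73bpm 6/8) — PASS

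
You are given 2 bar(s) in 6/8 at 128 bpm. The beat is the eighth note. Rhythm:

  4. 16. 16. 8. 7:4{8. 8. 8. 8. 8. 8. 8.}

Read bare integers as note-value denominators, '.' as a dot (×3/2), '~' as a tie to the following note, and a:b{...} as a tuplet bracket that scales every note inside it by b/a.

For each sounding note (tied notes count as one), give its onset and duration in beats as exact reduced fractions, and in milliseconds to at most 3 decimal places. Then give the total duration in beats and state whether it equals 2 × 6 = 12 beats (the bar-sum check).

1) 0.0ms=0b +1406.25ms=3b
2) 1406.25ms=3b +351.562ms=3/4b
3) 1757.812ms=15/4b +351.562ms=3/4b
4) 2109.375ms=9/2b +703.125ms=3/2b
5) 2812.5ms=6b +401.786ms=6/7b
6) 3214.286ms=48/7b +401.786ms=6/7b
7) 3616.071ms=54/7b +401.786ms=6/7b
8) 4017.857ms=60/7b +401.786ms=6/7b
9) 4419.643ms=66/7b +401.786ms=6/7b
10) 4821.429ms=72/7b +401.786ms=6/7b
11) 5223.214ms=78/7b +401.786ms=6/7b
Σ=12b of 12 (128bpm 6/8) — PASS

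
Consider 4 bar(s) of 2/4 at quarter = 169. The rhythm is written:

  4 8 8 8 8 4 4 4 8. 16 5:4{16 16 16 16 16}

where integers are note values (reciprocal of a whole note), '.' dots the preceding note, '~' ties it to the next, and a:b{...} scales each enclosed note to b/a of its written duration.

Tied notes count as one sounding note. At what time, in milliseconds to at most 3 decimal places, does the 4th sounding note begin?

1. 0.0ms @ 0 + 355.03ms (1)
2. 355.03ms @ 1 + 177.515ms (1/2)
3. 532.544ms @ 3/2 + 177.515ms (1/2)
4. 710.059ms @ 2 + 177.515ms (1/2)
5. 887.574ms @ 5/2 + 177.515ms (1/2)
6. 1065.089ms @ 3 + 355.03ms (1)
7. 1420.118ms @ 4 + 355.03ms (1)
8. 1775.148ms @ 5 + 355.03ms (1)
9. 2130.178ms @ 6 + 266.272ms (3/4)
10. 2396.45ms @ 27/4 + 88.757ms (1/4)
11. 2485.207ms @ 7 + 71.006ms (1/5)
12. 2556.213ms @ 36/5 + 71.006ms (1/5)
13. 2627.219ms @ 37/5 + 71.006ms (1/5)
14. 2698.225ms @ 38/5 + 71.006ms (1/5)
15. 2769.231ms @ 39/5 + 71.006ms (1/5)

note 4 onset = 2b = 710.059ms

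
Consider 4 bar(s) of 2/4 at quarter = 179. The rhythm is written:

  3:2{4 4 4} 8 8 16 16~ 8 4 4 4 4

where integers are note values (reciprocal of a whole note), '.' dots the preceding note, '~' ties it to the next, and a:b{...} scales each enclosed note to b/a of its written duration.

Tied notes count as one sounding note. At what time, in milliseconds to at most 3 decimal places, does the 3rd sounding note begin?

1. 0.0ms @ 0 + 223.464ms (2/3)
2. 223.464ms @ 2/3 + 223.464ms (2/3)
3. 446.927ms @ 4/3 + 223.464ms (2/3)
4. 670.391ms @ 2 + 167.598ms (1/2)
5. 837.989ms @ 5/2 + 167.598ms (1/2)
6. 1005.587ms @ 3 + 83.799ms (1/4)
7. 1089.385ms @ 13/4 + 251.397ms (3/4)
8. 1340.782ms @ 4 + 335.196ms (1)
9. 1675.978ms @ 5 + 335.196ms (1)
10. 2011.173ms @ 6 + 335.196ms (1)
11. 2346.369ms @ 7 + 335.196ms (1)

note 3 onset = 4/3b = 446.927ms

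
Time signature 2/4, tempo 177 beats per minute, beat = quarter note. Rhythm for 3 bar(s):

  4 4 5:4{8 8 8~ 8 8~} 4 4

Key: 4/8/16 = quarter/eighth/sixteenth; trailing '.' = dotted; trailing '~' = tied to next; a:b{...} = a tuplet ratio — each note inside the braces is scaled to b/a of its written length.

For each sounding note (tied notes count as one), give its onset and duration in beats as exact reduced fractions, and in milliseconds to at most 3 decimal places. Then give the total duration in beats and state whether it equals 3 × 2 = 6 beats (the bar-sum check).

1) 0.0ms=0b +338.983ms=1b
2) 338.983ms=1b +338.983ms=1b
3) 677.966ms=2b +135.593ms=2/5b
4) 813.559ms=12/5b +135.593ms=2/5b
5) 949.153ms=14/5b +271.186ms=4/5b
6) 1220.339ms=18/5b +474.576ms=7/5b
7) 1694.915ms=5b +338.983ms=1b
Σ=6b of 6 (177bpm 2/4) — PASS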